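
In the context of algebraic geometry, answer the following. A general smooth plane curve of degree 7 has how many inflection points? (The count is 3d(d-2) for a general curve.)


For a general smooth plane curve C of degree d, the inflection points are
the intersection of C with its Hessian curve, which has degree 3(d-2).
By Bezout, the total intersection number is d * 3(d-2) = 7 * 15 = 105.
For a general curve every flex is ordinary, so each contributes
multiplicity 1 to C·Hess(C), and the number of distinct inflection
points is 3d(d-2).
Inflection points = 3*7*(7-2) = 3*7*5 = 105

105


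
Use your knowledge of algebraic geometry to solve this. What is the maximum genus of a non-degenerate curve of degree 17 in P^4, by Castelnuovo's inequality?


Castelnuovo's bound: write d - 1 = m(r-1) + epsilon with 0 <= epsilon < r-1.
d - 1 = 17 - 1 = 16
r - 1 = 4 - 1 = 3
16 = 5*3 + 1, so m = 5, epsilon = 1
pi(d, r) = m(m-1)(r-1)/2 + m*epsilon
= 5*4*3/2 + 5*1
= 60/2 + 5
= 30 + 5 = 35

35


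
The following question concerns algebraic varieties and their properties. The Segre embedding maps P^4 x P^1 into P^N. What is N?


The Segre embedding maps P^m x P^n into P^N via
all products of coordinates from each factor.
N = (m+1)(n+1) - 1
N = (4+1)(1+1) - 1
N = 5*2 - 1
N = 10 - 1 = 9

9


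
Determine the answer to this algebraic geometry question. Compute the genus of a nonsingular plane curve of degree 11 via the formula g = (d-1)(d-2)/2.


Using the genus formula for smooth plane curves:
g = (d-1)(d-2)/2
g = (11-1)(11-2)/2
g = 10*9/2
g = 90/2 = 45

45


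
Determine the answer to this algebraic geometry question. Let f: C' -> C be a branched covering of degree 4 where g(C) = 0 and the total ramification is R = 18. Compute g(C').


Riemann-Hurwitz formula: 2g' - 2 = d(2g - 2) + R
Given: d = 4, g = 0, R = 18
2g' - 2 = 4*(2*0 - 2) + 18
2g' - 2 = 4*(-2) + 18
2g' - 2 = -8 + 18 = 10
2g' = 12
g' = 6

6


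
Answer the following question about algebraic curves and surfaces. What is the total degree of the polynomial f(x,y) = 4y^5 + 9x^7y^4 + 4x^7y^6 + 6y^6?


Examine each term for its total degree (sum of exponents).
  Term '4y^5' has total degree 0+5 = 5.
  Term '9x^7y^4' has total degree 7+4 = 11.
  Term '4x^7y^6' has total degree 7+6 = 13.
  Term '6y^6' has total degree 0+6 = 6.
The maximum total degree among all terms is 13.

13


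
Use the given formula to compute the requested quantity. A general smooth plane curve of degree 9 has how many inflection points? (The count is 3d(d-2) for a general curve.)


For a general smooth plane curve C of degree d, the inflection points are
the intersection of C with its Hessian curve, which has degree 3(d-2).
By Bezout, the total intersection number is d * 3(d-2) = 9 * 21 = 189.
For a general curve every flex is ordinary, so each contributes
multiplicity 1 to C·Hess(C), and the number of distinct inflection
points is 3d(d-2).
Inflection points = 3*9*(9-2) = 3*9*7 = 189

189


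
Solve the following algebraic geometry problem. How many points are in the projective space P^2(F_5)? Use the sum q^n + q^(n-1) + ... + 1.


P^2(F_5) has (q^(n+1) - 1)/(q - 1) points.
= 5^2 + 5^1 + 5^0
= 25 + 5 + 1
= 31

31


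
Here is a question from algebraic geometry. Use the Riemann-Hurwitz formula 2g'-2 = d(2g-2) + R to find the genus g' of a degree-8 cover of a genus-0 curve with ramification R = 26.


Riemann-Hurwitz formula: 2g' - 2 = d(2g - 2) + R
Given: d = 8, g = 0, R = 26
2g' - 2 = 8*(2*0 - 2) + 26
2g' - 2 = 8*(-2) + 26
2g' - 2 = -16 + 26 = 10
2g' = 12
g' = 6

6


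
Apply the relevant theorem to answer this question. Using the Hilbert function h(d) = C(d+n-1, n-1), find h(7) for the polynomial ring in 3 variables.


The Hilbert function for the polynomial ring in 3 variables is:
h(d) = C(d+n-1, n-1)
h(7) = C(7+3-1, 3-1) = C(9, 2)
= 9! / (2! * 7!)
= 36

36


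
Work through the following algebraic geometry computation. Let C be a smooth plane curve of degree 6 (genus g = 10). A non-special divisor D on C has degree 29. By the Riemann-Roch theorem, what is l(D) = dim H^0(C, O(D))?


First, compute the genus of a smooth plane curve of degree 6:
g = (d-1)(d-2)/2 = (6-1)(6-2)/2 = 10
For a non-special divisor D (i.e., h^1(D) = 0), Riemann-Roch gives:
l(D) = deg(D) - g + 1
Since deg(D) = 29 >= 2g - 1 = 19, D is non-special.
l(D) = 29 - 10 + 1 = 20

20


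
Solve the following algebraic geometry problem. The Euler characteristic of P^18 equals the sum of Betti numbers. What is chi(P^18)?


The complex projective space P^18 has one cell in each even real dimension 0, 2, ..., 36.
The cohomology groups are H^{2k}(P^18) = Z for k = 0,...,18, and 0 otherwise.
Euler characteristic = sum of Betti numbers = 1 per even-dimensional cohomology group.
chi(P^18) = 18 + 1 = 19

19


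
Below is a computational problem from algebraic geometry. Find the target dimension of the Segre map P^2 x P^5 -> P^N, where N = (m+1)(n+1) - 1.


The Segre embedding maps P^m x P^n into P^N via
all products of coordinates from each factor.
N = (m+1)(n+1) - 1
N = (2+1)(5+1) - 1
N = 3*6 - 1
N = 18 - 1 = 17

17


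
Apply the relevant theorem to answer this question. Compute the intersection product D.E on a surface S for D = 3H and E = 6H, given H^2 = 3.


Using bilinearity of the intersection pairing on a surface S:
(aH).(bH) = ab * (H.H)
We have H^2 = 3.
D.E = (3H).(6H) = 3*6*3
= 18*3
= 54

54


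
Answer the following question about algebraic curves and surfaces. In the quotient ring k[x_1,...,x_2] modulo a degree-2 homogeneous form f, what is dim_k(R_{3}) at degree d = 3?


For R = k[x_1,...,x_n]/(f) with f homogeneous of degree e:
The Hilbert series is (1 - t^e)/(1 - t)^n.
So h(d) = C(d+n-1, n-1) - C(d-e+n-1, n-1) for d >= e.
With n=2, e=2, d=3:
C(3+2-1, 2-1) = C(4, 1) = 4
C(3-2+2-1, 2-1) = C(2, 1) = 2
h(3) = 4 - 2 = 2

2


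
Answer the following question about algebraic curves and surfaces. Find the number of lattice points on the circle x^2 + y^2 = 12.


Systematically check integer values of x where x^2 <= 12.
For each valid x, check if 12 - x^2 is a perfect square.
Total integer solutions found: 0

0


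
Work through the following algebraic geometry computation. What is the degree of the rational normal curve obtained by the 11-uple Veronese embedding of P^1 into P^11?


The rational normal curve in P^11 is the image of P^1 under the 11-uple Veronese.
A general hyperplane in P^11 pulls back to a degree-11 form on P^1, which has 11 zeros,
so the curve meets a general hyperplane in 11 points. Degree = 11.

11


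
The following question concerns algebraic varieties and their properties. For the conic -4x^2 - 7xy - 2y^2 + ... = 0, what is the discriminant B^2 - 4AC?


The discriminant of a conic Ax^2 + Bxy + Cy^2 + ... = 0 is B^2 - 4AC.
B^2 = (-7)^2 = 49
4AC = 4*(-4)*(-2) = 32
Discriminant = 49 - 32 = 17

17


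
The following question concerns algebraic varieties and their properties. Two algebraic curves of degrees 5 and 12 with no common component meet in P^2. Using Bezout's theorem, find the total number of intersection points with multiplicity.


Bezout's theorem states the intersection count equals the product of degrees.
Intersection count = 5 * 12 = 60

60


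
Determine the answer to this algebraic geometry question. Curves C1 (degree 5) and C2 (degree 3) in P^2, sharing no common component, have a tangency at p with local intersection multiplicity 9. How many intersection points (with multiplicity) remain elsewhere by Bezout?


By Bezout's theorem, the total intersection number is d1 * d2.
Total = 5 * 3 = 15
Intersection multiplicity at p = 9
Remaining intersections = 15 - 9 = 6

6


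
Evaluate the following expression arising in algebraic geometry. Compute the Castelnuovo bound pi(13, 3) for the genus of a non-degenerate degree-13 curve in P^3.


Castelnuovo's bound: write d - 1 = m(r-1) + epsilon with 0 <= epsilon < r-1.
d - 1 = 13 - 1 = 12
r - 1 = 3 - 1 = 2
12 = 6*2 + 0, so m = 6, epsilon = 0
pi(d, r) = m(m-1)(r-1)/2 + m*epsilon
= 6*5*2/2 + 6*0
= 60/2 + 0
= 30 + 0 = 30

30


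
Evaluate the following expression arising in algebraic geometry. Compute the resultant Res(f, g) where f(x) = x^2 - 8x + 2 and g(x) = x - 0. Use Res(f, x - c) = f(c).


For Res(f, x - c), we evaluate f at x = c.
f(0) = 0^2 - 8*0 + 2
= 0 + 0 + 2
= 0 + 2 = 2
Res(f, g) = 2

2


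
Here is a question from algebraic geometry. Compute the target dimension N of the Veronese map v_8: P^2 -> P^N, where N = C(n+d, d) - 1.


The Veronese embedding v_d: P^n -> P^N maps each point to all
degree-d monomials in n+1 homogeneous coordinates.
N = C(n+d, d) - 1
N = C(2+8, 8) - 1
N = C(10, 8) - 1
C(10, 8) = 45
N = 45 - 1 = 44

44


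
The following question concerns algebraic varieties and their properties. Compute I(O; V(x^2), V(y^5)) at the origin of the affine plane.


The intersection multiplicity of V(x^a) and V(y^b) at the origin is:
I(O; V(x^2), V(y^5)) = dim_k(k[x,y]/(x^2, y^5))
A basis for k[x,y]/(x^2, y^5) is the set of monomials x^i * y^j
where 0 <= i < 2 and 0 <= j < 5.
The number of such monomials is 2 * 5 = 10

10


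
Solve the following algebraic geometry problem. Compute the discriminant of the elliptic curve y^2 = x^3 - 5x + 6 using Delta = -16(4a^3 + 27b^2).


Compute each component:
4a^3 = 4*(-5)^3 = 4*(-125) = -500
27b^2 = 27*6^2 = 27*36 = 972
4a^3 + 27b^2 = -500 + 972 = 472
Delta = -16*472 = -7552

-7552


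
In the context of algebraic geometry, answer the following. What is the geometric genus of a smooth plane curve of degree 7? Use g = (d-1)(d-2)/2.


Using the genus formula for smooth plane curves:
g = (d-1)(d-2)/2
g = (7-1)(7-2)/2
g = 6*5/2
g = 30/2 = 15

15


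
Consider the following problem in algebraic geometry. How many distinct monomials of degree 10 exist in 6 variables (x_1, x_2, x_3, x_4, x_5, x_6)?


The number of degree-10 monomials in 6 variables is C(d+n-1, n-1).
= C(10+6-1, 6-1) = C(15, 5)
= 3003

3003


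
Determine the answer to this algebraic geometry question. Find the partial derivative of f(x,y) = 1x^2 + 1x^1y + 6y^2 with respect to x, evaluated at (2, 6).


df/dx = 2*1*x^1 + 1*1*x^0*y
At (2,6): 2*1*2^1 + 1*1*2^0*6
= 4 + 6
= 10

10


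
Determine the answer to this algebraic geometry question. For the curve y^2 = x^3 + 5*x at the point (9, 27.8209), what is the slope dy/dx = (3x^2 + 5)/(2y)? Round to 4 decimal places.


Using implicit differentiation of y^2 = x^3 + 5*x:
2y * dy/dx = 3x^2 + 5
dy/dx = (3x^2 + 5)/(2y)
Numerator: 3*9^2 + 5 = 248
Denominator: 2*27.8209 = 55.6418
dy/dx = 248/55.6418 = 4.4571

4.4571


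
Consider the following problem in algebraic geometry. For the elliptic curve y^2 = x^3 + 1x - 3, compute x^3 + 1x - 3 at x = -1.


Compute x^3 + 1x - 3 at x = -1:
x^3 = (-1)^3 = -1
1*x = 1*(-1) = -1
Sum: -1 - 1 - 3 = -5

-5


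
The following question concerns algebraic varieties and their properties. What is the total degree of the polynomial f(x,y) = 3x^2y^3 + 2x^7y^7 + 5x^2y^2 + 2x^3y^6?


Examine each term for its total degree (sum of exponents).
  Term '3x^2y^3' has total degree 2+3 = 5.
  Term '2x^7y^7' has total degree 7+7 = 14.
  Term '5x^2y^2' has total degree 2+2 = 4.
  Term '2x^3y^6' has total degree 3+6 = 9.
The maximum total degree among all terms is 14.

14


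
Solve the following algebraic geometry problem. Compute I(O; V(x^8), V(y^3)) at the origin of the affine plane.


The intersection multiplicity of V(x^a) and V(y^b) at the origin is:
I(O; V(x^8), V(y^3)) = dim_k(k[x,y]/(x^8, y^3))
A basis for k[x,y]/(x^8, y^3) is the set of monomials x^i * y^j
where 0 <= i < 8 and 0 <= j < 3.
The number of such monomials is 8 * 3 = 24

24


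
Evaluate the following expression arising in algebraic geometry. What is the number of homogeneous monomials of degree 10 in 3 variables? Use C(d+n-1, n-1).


The number of degree-10 monomials in 3 variables is C(d+n-1, n-1).
= C(10+3-1, 3-1) = C(12, 2)
= 66

66


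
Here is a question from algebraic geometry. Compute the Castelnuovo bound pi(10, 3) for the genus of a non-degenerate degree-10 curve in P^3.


Castelnuovo's bound: write d - 1 = m(r-1) + epsilon with 0 <= epsilon < r-1.
d - 1 = 10 - 1 = 9
r - 1 = 3 - 1 = 2
9 = 4*2 + 1, so m = 4, epsilon = 1
pi(d, r) = m(m-1)(r-1)/2 + m*epsilon
= 4*3*2/2 + 4*1
= 24/2 + 4
= 12 + 4 = 16

16


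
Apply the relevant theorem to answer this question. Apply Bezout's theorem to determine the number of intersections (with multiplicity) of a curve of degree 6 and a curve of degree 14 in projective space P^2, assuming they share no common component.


Bezout's theorem states the intersection count equals the product of degrees.
Intersection count = 6 * 14 = 84

84


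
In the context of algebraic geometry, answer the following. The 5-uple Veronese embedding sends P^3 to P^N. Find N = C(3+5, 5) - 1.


The Veronese embedding v_d: P^n -> P^N maps each point to all
degree-d monomials in n+1 homogeneous coordinates.
N = C(n+d, d) - 1
N = C(3+5, 5) - 1
N = C(8, 5) - 1
C(8, 5) = 56
N = 56 - 1 = 55

55


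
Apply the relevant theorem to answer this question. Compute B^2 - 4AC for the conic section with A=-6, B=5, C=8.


The discriminant of a conic Ax^2 + Bxy + Cy^2 + ... = 0 is B^2 - 4AC.
B^2 = 5^2 = 25
4AC = 4*(-6)*8 = -192
Discriminant = 25 + 192 = 217

217


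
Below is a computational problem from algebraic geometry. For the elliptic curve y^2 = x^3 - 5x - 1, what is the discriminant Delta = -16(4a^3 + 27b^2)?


Compute each component:
4a^3 = 4*(-5)^3 = 4*(-125) = -500
27b^2 = 27*(-1)^2 = 27*1 = 27
4a^3 + 27b^2 = -500 + 27 = -473
Delta = -16*(-473) = 7568

7568


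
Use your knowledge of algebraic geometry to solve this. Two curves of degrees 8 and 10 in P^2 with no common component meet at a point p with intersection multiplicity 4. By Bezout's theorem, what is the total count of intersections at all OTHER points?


By Bezout's theorem, the total intersection number is d1 * d2.
Total = 8 * 10 = 80
Intersection multiplicity at p = 4
Remaining intersections = 80 - 4 = 76

76


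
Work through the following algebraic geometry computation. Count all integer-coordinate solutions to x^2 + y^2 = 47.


Systematically check integer values of x where x^2 <= 47.
For each valid x, check if 47 - x^2 is a perfect square.
Total integer solutions found: 0

0


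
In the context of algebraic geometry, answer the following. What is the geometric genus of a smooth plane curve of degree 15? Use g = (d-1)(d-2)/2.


Using the genus formula for smooth plane curves:
g = (d-1)(d-2)/2
g = (15-1)(15-2)/2
g = 14*13/2
g = 182/2 = 91

91


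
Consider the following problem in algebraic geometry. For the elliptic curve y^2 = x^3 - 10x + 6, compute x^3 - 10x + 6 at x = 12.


Compute x^3 - 10x + 6 at x = 12:
x^3 = 12^3 = 1728
(-10)*x = (-10)*12 = -120
Sum: 1728 - 120 + 6 = 1614

1614


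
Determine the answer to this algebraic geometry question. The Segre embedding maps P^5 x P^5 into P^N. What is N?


The Segre embedding maps P^m x P^n into P^N via
all products of coordinates from each factor.
N = (m+1)(n+1) - 1
N = (5+1)(5+1) - 1
N = 6*6 - 1
N = 36 - 1 = 35

35


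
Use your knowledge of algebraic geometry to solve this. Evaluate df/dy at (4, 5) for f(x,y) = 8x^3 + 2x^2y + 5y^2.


df/dy = 2*x^2 + 2*5*y^1
At (4,5): 2*4^2 + 2*5*5^1
= 32 + 50
= 82

82


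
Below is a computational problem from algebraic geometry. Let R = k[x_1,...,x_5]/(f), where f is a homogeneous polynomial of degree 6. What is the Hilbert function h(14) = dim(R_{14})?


For R = k[x_1,...,x_n]/(f) with f homogeneous of degree e:
The Hilbert series is (1 - t^e)/(1 - t)^n.
So h(d) = C(d+n-1, n-1) - C(d-e+n-1, n-1) for d >= e.
With n=5, e=6, d=14:
C(14+5-1, 5-1) = C(18, 4) = 3060
C(14-6+5-1, 5-1) = C(12, 4) = 495
h(14) = 3060 - 495 = 2565

2565


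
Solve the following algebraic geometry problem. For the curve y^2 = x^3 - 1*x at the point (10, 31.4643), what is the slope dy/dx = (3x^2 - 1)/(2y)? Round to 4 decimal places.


Using implicit differentiation of y^2 = x^3 - 1*x:
2y * dy/dx = 3x^2 - 1
dy/dx = (3x^2 - 1)/(2y)
Numerator: 3*10^2 - 1 = 299
Denominator: 2*31.4643 = 62.9286
dy/dx = 299/62.9286 = 4.7514

4.7514


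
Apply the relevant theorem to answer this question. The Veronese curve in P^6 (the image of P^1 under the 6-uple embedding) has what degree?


The rational normal curve in P^6 is the image of P^1 under the 6-uple Veronese.
A general hyperplane in P^6 pulls back to a degree-6 form on P^1, which has 6 zeros,
so the curve meets a general hyperplane in 6 points. Degree = 6.

6


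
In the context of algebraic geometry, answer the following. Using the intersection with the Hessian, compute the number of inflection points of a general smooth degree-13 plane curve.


For a general smooth plane curve C of degree d, the inflection points are
the intersection of C with its Hessian curve, which has degree 3(d-2).
By Bezout, the total intersection number is d * 3(d-2) = 13 * 33 = 429.
For a general curve every flex is ordinary, so each contributes
multiplicity 1 to C·Hess(C), and the number of distinct inflection
points is 3d(d-2).
Inflection points = 3*13*(13-2) = 3*13*11 = 429

429


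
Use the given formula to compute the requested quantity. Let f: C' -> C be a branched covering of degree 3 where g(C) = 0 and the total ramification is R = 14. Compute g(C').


Riemann-Hurwitz formula: 2g' - 2 = d(2g - 2) + R
Given: d = 3, g = 0, R = 14
2g' - 2 = 3*(2*0 - 2) + 14
2g' - 2 = 3*(-2) + 14
2g' - 2 = -6 + 14 = 8
2g' = 10
g' = 5

5


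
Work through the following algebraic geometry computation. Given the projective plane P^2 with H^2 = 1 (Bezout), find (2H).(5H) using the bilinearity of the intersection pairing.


Using bilinearity of the intersection pairing on the projective plane P^2:
(aH).(bH) = ab * (H.H)
We have H^2 = 1 (Bezout).
D.E = (2H).(5H) = 2*5*1
= 10*1
= 10

10


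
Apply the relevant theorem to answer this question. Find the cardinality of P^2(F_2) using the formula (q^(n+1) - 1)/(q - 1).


P^2(F_2) has (q^(n+1) - 1)/(q - 1) points.
= 2^2 + 2^1 + 2^0
= 4 + 2 + 1
= 7

7


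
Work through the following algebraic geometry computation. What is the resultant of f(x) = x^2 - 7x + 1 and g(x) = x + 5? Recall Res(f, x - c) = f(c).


For Res(f, x - c), we evaluate f at x = c.
f(-5) = (-5)^2 - 7*(-5) + 1
= 25 + 35 + 1
= 60 + 1 = 61
Res(f, g) = 61

61


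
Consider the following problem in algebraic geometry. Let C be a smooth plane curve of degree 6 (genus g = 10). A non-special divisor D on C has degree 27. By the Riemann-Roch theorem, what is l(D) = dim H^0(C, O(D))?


First, compute the genus of a smooth plane curve of degree 6:
g = (d-1)(d-2)/2 = (6-1)(6-2)/2 = 10
For a non-special divisor D (i.e., h^1(D) = 0), Riemann-Roch gives:
l(D) = deg(D) - g + 1
Since deg(D) = 27 >= 2g - 1 = 19, D is non-special.
l(D) = 27 - 10 + 1 = 18

18


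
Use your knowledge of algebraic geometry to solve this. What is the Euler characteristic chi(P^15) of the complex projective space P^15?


The complex projective space P^15 has one cell in each even real dimension 0, 2, ..., 30.
The cohomology groups are H^{2k}(P^15) = Z for k = 0,...,15, and 0 otherwise.
Euler characteristic = sum of Betti numbers = 1 per even-dimensional cohomology group.
chi(P^15) = 15 + 1 = 16

16


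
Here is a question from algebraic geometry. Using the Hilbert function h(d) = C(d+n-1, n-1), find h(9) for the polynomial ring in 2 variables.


The Hilbert function for the polynomial ring in 2 variables is:
h(d) = C(d+n-1, n-1)
h(9) = C(9+2-1, 2-1) = C(10, 1)
= 10! / (1! * 9!)
= 10

10


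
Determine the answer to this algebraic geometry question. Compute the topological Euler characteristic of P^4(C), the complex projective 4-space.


The complex projective space P^4 has one cell in each even real dimension 0, 2, ..., 8.
The cohomology groups are H^{2k}(P^4) = Z for k = 0,...,4, and 0 otherwise.
Euler characteristic = sum of Betti numbers = 1 per even-dimensional cohomology group.
chi(P^4) = 4 + 1 = 5

5


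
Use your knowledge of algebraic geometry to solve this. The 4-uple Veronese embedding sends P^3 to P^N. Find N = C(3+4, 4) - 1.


The Veronese embedding v_d: P^n -> P^N maps each point to all
degree-d monomials in n+1 homogeneous coordinates.
N = C(n+d, d) - 1
N = C(3+4, 4) - 1
N = C(7, 4) - 1
C(7, 4) = 35
N = 35 - 1 = 34

34


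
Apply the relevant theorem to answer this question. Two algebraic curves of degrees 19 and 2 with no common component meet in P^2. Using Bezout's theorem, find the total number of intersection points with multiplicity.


Bezout's theorem states the intersection count equals the product of degrees.
Intersection count = 19 * 2 = 38

38


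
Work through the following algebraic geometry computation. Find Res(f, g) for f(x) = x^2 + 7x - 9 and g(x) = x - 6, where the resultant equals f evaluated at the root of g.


For Res(f, x - c), we evaluate f at x = c.
f(6) = 6^2 + 7*6 - 9
= 36 + 42 - 9
= 78 - 9 = 69
Res(f, g) = 69

69


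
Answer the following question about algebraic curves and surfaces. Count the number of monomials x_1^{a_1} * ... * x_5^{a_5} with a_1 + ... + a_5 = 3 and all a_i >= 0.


The number of degree-3 monomials in 5 variables is C(d+n-1, n-1).
= C(3+5-1, 5-1) = C(7, 4)
= 35

35


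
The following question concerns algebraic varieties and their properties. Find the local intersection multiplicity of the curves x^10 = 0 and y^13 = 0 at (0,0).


The intersection multiplicity of V(x^a) and V(y^b) at the origin is:
I(O; V(x^10), V(y^13)) = dim_k(k[x,y]/(x^10, y^13))
A basis for k[x,y]/(x^10, y^13) is the set of monomials x^i * y^j
where 0 <= i < 10 and 0 <= j < 13.
The number of such monomials is 10 * 13 = 130

130


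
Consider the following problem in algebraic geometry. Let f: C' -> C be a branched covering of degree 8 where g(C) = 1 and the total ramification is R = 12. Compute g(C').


Riemann-Hurwitz formula: 2g' - 2 = d(2g - 2) + R
Given: d = 8, g = 1, R = 12
2g' - 2 = 8*(2*1 - 2) + 12
2g' - 2 = 8*0 + 12
2g' - 2 = 0 + 12 = 12
2g' = 14
g' = 7

7


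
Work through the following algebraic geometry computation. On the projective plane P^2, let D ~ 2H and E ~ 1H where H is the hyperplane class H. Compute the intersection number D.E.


Using bilinearity of the intersection pairing on the projective plane P^2:
(aH).(bH) = ab * (H.H)
We have H^2 = 1 (Bezout).
D.E = (2H).(1H) = 2*1*1
= 2*1
= 2

2


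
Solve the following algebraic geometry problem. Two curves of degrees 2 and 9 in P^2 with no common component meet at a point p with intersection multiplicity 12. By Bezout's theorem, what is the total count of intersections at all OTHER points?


By Bezout's theorem, the total intersection number is d1 * d2.
Total = 2 * 9 = 18
Intersection multiplicity at p = 12
Remaining intersections = 18 - 12 = 6

6


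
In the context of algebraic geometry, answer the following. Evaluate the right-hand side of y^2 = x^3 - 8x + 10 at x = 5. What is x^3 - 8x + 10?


Compute x^3 - 8x + 10 at x = 5:
x^3 = 5^3 = 125
(-8)*x = (-8)*5 = -40
Sum: 125 - 40 + 10 = 95

95


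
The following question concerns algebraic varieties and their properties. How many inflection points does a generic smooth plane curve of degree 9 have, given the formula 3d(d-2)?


For a general smooth plane curve C of degree d, the inflection points are
the intersection of C with its Hessian curve, which has degree 3(d-2).
By Bezout, the total intersection number is d * 3(d-2) = 9 * 21 = 189.
For a general curve every flex is ordinary, so each contributes
multiplicity 1 to C·Hess(C), and the number of distinct inflection
points is 3d(d-2).
Inflection points = 3*9*(9-2) = 3*9*7 = 189

189


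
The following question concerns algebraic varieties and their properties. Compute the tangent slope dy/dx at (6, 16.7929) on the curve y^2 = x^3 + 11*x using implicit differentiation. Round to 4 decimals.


Using implicit differentiation of y^2 = x^3 + 11*x:
2y * dy/dx = 3x^2 + 11
dy/dx = (3x^2 + 11)/(2y)
Numerator: 3*6^2 + 11 = 119
Denominator: 2*16.7929 = 33.5858
dy/dx = 119/33.5858 = 3.5432

3.5432


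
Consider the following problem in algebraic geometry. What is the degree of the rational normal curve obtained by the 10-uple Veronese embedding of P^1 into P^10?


The rational normal curve in P^10 is the image of P^1 under the 10-uple Veronese.
A general hyperplane in P^10 pulls back to a degree-10 form on P^1, which has 10 zeros,
so the curve meets a general hyperplane in 10 points. Degree = 10.

10


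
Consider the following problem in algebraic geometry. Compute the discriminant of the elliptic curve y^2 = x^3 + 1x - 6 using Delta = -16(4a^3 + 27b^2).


Compute each component:
4a^3 = 4*1^3 = 4*1 = 4
27b^2 = 27*(-6)^2 = 27*36 = 972
4a^3 + 27b^2 = 4 + 972 = 976
Delta = -16*976 = -15616

-15616


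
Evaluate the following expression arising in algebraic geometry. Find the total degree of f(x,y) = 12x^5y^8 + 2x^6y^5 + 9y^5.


Examine each term for its total degree (sum of exponents).
  Term '12x^5y^8' has total degree 5+8 = 13.
  Term '2x^6y^5' has total degree 6+5 = 11.
  Term '9y^5' has total degree 0+5 = 5.
The maximum total degree among all terms is 13.

13


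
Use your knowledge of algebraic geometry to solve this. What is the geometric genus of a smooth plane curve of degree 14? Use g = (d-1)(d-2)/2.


Using the genus formula for smooth plane curves:
g = (d-1)(d-2)/2
g = (14-1)(14-2)/2
g = 13*12/2
g = 156/2 = 78

78


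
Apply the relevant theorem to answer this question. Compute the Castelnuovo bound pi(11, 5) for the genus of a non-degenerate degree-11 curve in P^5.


Castelnuovo's bound: write d - 1 = m(r-1) + epsilon with 0 <= epsilon < r-1.
d - 1 = 11 - 1 = 10
r - 1 = 5 - 1 = 4
10 = 2*4 + 2, so m = 2, epsilon = 2
pi(d, r) = m(m-1)(r-1)/2 + m*epsilon
= 2*1*4/2 + 2*2
= 8/2 + 4
= 4 + 4 = 8

8


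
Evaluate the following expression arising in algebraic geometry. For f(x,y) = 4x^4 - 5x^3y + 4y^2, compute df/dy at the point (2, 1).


df/dy = (-5)*x^3 + 2*4*y^1
At (2,1): (-5)*2^3 + 2*4*1^1
= -40 + 8
= -32

-32


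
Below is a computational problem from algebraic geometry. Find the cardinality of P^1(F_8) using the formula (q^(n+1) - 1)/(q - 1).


P^1(F_8) has (q^(n+1) - 1)/(q - 1) points.
= 8^1 + 8^0
= 8 + 1
= 9

9


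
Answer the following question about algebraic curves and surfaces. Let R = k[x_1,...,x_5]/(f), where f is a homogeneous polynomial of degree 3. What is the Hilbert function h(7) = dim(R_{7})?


For R = k[x_1,...,x_n]/(f) with f homogeneous of degree e:
The Hilbert series is (1 - t^e)/(1 - t)^n.
So h(d) = C(d+n-1, n-1) - C(d-e+n-1, n-1) for d >= e.
With n=5, e=3, d=7:
C(7+5-1, 5-1) = C(11, 4) = 330
C(7-3+5-1, 5-1) = C(8, 4) = 70
h(7) = 330 - 70 = 260

260


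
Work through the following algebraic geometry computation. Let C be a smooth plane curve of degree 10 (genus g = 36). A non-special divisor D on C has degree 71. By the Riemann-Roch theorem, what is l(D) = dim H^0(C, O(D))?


First, compute the genus of a smooth plane curve of degree 10:
g = (d-1)(d-2)/2 = (10-1)(10-2)/2 = 36
For a non-special divisor D (i.e., h^1(D) = 0), Riemann-Roch gives:
l(D) = deg(D) - g + 1
Since deg(D) = 71 >= 2g - 1 = 71, D is non-special.
l(D) = 71 - 36 + 1 = 36

36


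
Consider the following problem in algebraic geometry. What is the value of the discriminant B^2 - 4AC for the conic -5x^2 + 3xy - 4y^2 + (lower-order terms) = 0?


The discriminant of a conic Ax^2 + Bxy + Cy^2 + ... = 0 is B^2 - 4AC.
B^2 = 3^2 = 9
4AC = 4*(-5)*(-4) = 80
Discriminant = 9 - 80 = -71

-71


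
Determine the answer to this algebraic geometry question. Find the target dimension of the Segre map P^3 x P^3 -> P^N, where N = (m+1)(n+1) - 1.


The Segre embedding maps P^m x P^n into P^N via
all products of coordinates from each factor.
N = (m+1)(n+1) - 1
N = (3+1)(3+1) - 1
N = 4*4 - 1
N = 16 - 1 = 15

15


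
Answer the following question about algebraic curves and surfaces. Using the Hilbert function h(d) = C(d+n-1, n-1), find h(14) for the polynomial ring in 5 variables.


The Hilbert function for the polynomial ring in 5 variables is:
h(d) = C(d+n-1, n-1)
h(14) = C(14+5-1, 5-1) = C(18, 4)
= 18! / (4! * 14!)
= 3060

3060


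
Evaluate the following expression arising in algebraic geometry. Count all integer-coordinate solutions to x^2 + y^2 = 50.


Systematically check integer values of x where x^2 <= 50.
For each valid x, check if 50 - x^2 is a perfect square.
x=1: 50 - 1 = 49, sqrt = 7 (valid)
x=5: 50 - 25 = 25, sqrt = 5 (valid)
x=7: 50 - 49 = 1, sqrt = 1 (valid)
Total integer solutions found: 12

12


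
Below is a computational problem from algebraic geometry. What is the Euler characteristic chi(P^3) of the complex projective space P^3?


The complex projective space P^3 has one cell in each even real dimension 0, 2, ..., 6.
The cohomology groups are H^{2k}(P^3) = Z for k = 0,...,3, and 0 otherwise.
Euler characteristic = sum of Betti numbers = 1 per even-dimensional cohomology group.
chi(P^3) = 3 + 1 = 4

4


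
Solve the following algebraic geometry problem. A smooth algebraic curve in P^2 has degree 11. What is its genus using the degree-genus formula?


Using the genus formula for smooth plane curves:
g = (d-1)(d-2)/2
g = (11-1)(11-2)/2
g = 10*9/2
g = 90/2 = 45

45


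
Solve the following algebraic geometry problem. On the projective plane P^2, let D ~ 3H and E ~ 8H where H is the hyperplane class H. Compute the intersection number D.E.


Using bilinearity of the intersection pairing on the projective plane P^2:
(aH).(bH) = ab * (H.H)
We have H^2 = 1 (Bezout).
D.E = (3H).(8H) = 3*8*1
= 24*1
= 24

24


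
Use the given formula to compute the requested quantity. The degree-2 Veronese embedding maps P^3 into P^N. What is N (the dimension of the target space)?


The Veronese embedding v_d: P^n -> P^N maps each point to all
degree-d monomials in n+1 homogeneous coordinates.
N = C(n+d, d) - 1
N = C(3+2, 2) - 1
N = C(5, 2) - 1
C(5, 2) = 10
N = 10 - 1 = 9

9


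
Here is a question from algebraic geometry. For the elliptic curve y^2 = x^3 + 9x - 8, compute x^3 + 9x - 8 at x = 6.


Compute x^3 + 9x - 8 at x = 6:
x^3 = 6^3 = 216
9*x = 9*6 = 54
Sum: 216 + 54 - 8 = 262

262


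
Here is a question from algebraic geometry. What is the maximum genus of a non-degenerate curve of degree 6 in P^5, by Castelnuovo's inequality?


Castelnuovo's bound: write d - 1 = m(r-1) + epsilon with 0 <= epsilon < r-1.
d - 1 = 6 - 1 = 5
r - 1 = 5 - 1 = 4
5 = 1*4 + 1, so m = 1, epsilon = 1
pi(d, r) = m(m-1)(r-1)/2 + m*epsilon
= 1*0*4/2 + 1*1
= 0/2 + 1
= 0 + 1 = 1

1


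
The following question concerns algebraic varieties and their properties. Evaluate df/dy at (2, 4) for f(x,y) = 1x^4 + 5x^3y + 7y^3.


df/dy = 5*x^3 + 3*7*y^2
At (2,4): 5*2^3 + 3*7*4^2
= 40 + 336
= 376

376


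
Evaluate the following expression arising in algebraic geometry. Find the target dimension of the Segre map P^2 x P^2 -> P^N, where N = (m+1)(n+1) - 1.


The Segre embedding maps P^m x P^n into P^N via
all products of coordinates from each factor.
N = (m+1)(n+1) - 1
N = (2+1)(2+1) - 1
N = 3*3 - 1
N = 9 - 1 = 8

8


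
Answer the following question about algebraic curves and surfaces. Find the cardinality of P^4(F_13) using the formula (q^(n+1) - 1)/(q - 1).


P^4(F_13) has (q^(n+1) - 1)/(q - 1) points.
= 13^4 + 13^3 + 13^2 + 13^1 + 13^0
= 28561 + 2197 + 169 + 13 + 1
= 30941

30941


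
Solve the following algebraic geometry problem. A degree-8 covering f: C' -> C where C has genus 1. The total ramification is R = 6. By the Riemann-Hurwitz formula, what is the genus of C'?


Riemann-Hurwitz formula: 2g' - 2 = d(2g - 2) + R
Given: d = 8, g = 1, R = 6
2g' - 2 = 8*(2*1 - 2) + 6
2g' - 2 = 8*0 + 6
2g' - 2 = 0 + 6 = 6
2g' = 8
g' = 4

4


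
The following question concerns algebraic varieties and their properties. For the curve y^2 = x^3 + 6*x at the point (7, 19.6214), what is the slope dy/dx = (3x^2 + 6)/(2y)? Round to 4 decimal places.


Using implicit differentiation of y^2 = x^3 + 6*x:
2y * dy/dx = 3x^2 + 6
dy/dx = (3x^2 + 6)/(2y)
Numerator: 3*7^2 + 6 = 153
Denominator: 2*19.6214 = 39.2428
dy/dx = 153/39.2428 = 3.8988

3.8988


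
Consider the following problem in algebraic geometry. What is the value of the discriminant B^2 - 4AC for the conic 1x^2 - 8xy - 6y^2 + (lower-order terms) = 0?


The discriminant of a conic Ax^2 + Bxy + Cy^2 + ... = 0 is B^2 - 4AC.
B^2 = (-8)^2 = 64
4AC = 4*1*(-6) = -24
Discriminant = 64 + 24 = 88

88


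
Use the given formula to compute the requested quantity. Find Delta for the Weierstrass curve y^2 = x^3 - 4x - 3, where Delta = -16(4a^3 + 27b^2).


Compute each component:
4a^3 = 4*(-4)^3 = 4*(-64) = -256
27b^2 = 27*(-3)^2 = 27*9 = 243
4a^3 + 27b^2 = -256 + 243 = -13
Delta = -16*(-13) = 208

208


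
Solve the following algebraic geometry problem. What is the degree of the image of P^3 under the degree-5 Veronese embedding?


The Veronese variety v_5(P^3) has degree d^r.
d^r = 5^3 = 125

125


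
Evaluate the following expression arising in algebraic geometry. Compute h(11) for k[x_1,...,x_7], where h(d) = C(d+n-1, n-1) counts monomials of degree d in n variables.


The Hilbert function for the polynomial ring in 7 variables is:
h(d) = C(d+n-1, n-1)
h(11) = C(11+7-1, 7-1) = C(17, 6)
= 17! / (6! * 11!)
= 12376

12376


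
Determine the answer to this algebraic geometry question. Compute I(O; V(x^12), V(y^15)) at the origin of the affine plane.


The intersection multiplicity of V(x^a) and V(y^b) at the origin is:
I(O; V(x^12), V(y^15)) = dim_k(k[x,y]/(x^12, y^15))
A basis for k[x,y]/(x^12, y^15) is the set of monomials x^i * y^j
where 0 <= i < 12 and 0 <= j < 15.
The number of such monomials is 12 * 15 = 180

180


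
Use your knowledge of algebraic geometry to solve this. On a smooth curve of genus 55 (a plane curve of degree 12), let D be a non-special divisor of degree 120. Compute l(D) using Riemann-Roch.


First, compute the genus of a smooth plane curve of degree 12:
g = (d-1)(d-2)/2 = (12-1)(12-2)/2 = 55
For a non-special divisor D (i.e., h^1(D) = 0), Riemann-Roch gives:
l(D) = deg(D) - g + 1
Since deg(D) = 120 >= 2g - 1 = 109, D is non-special.
l(D) = 120 - 55 + 1 = 66

66


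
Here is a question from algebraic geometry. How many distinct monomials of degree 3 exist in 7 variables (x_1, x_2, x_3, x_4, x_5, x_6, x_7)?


The number of degree-3 monomials in 7 variables is C(d+n-1, n-1).
= C(3+7-1, 7-1) = C(9, 6)
= 84

84


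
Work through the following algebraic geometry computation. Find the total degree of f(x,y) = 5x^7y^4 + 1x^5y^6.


Examine each term for its total degree (sum of exponents).
  Term '5x^7y^4' has total degree 7+4 = 11.
  Term '1x^5y^6' has total degree 5+6 = 11.
The maximum total degree among all terms is 11.

11


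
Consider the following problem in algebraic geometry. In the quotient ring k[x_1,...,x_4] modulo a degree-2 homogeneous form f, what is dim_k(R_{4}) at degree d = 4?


For R = k[x_1,...,x_n]/(f) with f homogeneous of degree e:
The Hilbert series is (1 - t^e)/(1 - t)^n.
So h(d) = C(d+n-1, n-1) - C(d-e+n-1, n-1) for d >= e.
With n=4, e=2, d=4:
C(4+4-1, 4-1) = C(7, 3) = 35
C(4-2+4-1, 4-1) = C(5, 3) = 10
h(4) = 35 - 10 = 25

25


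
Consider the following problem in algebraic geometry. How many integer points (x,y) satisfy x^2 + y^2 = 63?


Systematically check integer values of x where x^2 <= 63.
For each valid x, check if 63 - x^2 is a perfect square.
Total integer solutions found: 0

0


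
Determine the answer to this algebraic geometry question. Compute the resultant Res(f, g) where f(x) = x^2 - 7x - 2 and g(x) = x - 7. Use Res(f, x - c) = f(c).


For Res(f, x - c), we evaluate f at x = c.
f(7) = 7^2 - 7*7 - 2
= 49 - 49 - 2
= 0 - 2 = -2
Res(f, g) = -2

-2


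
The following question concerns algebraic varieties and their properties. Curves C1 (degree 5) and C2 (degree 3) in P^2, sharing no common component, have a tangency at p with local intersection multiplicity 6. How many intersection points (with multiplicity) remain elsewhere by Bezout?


By Bezout's theorem, the total intersection number is d1 * d2.
Total = 5 * 3 = 15
Intersection multiplicity at p = 6
Remaining intersections = 15 - 6 = 9

9


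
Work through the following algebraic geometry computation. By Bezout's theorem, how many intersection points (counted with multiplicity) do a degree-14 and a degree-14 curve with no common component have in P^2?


Bezout's theorem states the intersection count equals the product of degrees.
Intersection count = 14 * 14 = 196

196


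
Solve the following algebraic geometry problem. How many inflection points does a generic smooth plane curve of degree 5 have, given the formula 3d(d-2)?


For a general smooth plane curve C of degree d, the inflection points are
the intersection of C with its Hessian curve, which has degree 3(d-2).
By Bezout, the total intersection number is d * 3(d-2) = 5 * 9 = 45.
For a general curve every flex is ordinary, so each contributes
multiplicity 1 to C·Hess(C), and the number of distinct inflection
points is 3d(d-2).
Inflection points = 3*5*(5-2) = 3*5*3 = 45

45


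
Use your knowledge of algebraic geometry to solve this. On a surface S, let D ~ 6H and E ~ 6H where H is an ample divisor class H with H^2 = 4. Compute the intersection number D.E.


Using bilinearity of the intersection pairing on a surface S:
(aH).(bH) = ab * (H.H)
We have H^2 = 4.
D.E = (6H).(6H) = 6*6*4
= 36*4
= 144

144


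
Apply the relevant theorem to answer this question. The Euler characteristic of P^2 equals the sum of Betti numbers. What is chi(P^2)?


The complex projective space P^2 has one cell in each even real dimension 0, 2, ..., 4.
The cohomology groups are H^{2k}(P^2) = Z for k = 0,...,2, and 0 otherwise.
Euler characteristic = sum of Betti numbers = 1 per even-dimensional cohomology group.
chi(P^2) = 2 + 1 = 3

3


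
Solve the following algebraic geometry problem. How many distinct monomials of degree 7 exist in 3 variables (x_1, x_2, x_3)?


The number of degree-7 monomials in 3 variables is C(d+n-1, n-1).
= C(7+3-1, 3-1) = C(9, 2)
= 36

36


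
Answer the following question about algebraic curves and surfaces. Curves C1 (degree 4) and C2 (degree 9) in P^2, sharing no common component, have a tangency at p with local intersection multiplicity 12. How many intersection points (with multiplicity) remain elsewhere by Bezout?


By Bezout's theorem, the total intersection number is d1 * d2.
Total = 4 * 9 = 36
Intersection multiplicity at p = 12
Remaining intersections = 36 - 12 = 24

24


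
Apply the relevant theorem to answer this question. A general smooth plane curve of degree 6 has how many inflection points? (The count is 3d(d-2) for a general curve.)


For a general smooth plane curve C of degree d, the inflection points are
the intersection of C with its Hessian curve, which has degree 3(d-2).
By Bezout, the total intersection number is d * 3(d-2) = 6 * 12 = 72.
For a general curve every flex is ordinary, so each contributes
multiplicity 1 to C·Hess(C), and the number of distinct inflection
points is 3d(d-2).
Inflection points = 3*6*(6-2) = 3*6*4 = 72

72


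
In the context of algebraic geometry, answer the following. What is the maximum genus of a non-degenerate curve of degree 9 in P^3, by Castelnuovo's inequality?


Castelnuovo's bound: write d - 1 = m(r-1) + epsilon with 0 <= epsilon < r-1.
d - 1 = 9 - 1 = 8
r - 1 = 3 - 1 = 2
8 = 4*2 + 0, so m = 4, epsilon = 0
pi(d, r) = m(m-1)(r-1)/2 + m*epsilon
= 4*3*2/2 + 4*0
= 24/2 + 0
= 12 + 0 = 12

12


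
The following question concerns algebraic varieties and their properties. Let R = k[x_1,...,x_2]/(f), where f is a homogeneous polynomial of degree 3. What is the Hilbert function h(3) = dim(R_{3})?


For R = k[x_1,...,x_n]/(f) with f homogeneous of degree e:
The Hilbert series is (1 - t^e)/(1 - t)^n.
So h(d) = C(d+n-1, n-1) - C(d-e+n-1, n-1) for d >= e.
With n=2, e=3, d=3:
C(3+2-1, 2-1) = C(4, 1) = 4
C(3-3+2-1, 2-1) = C(1, 1) = 1
h(3) = 4 - 1 = 3

3
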